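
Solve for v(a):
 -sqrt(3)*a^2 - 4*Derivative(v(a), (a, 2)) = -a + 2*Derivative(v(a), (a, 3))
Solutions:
 v(a) = C1 + C2*a + C3*exp(-2*a) - sqrt(3)*a^4/48 + a^3*(1 + sqrt(3))/24 - a^2*(1 + sqrt(3))/16


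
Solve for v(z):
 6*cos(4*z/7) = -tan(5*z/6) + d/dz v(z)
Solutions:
 v(z) = C1 - 6*log(cos(5*z/6))/5 + 21*sin(4*z/7)/2


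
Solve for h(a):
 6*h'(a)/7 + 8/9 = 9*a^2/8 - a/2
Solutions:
 h(a) = C1 + 7*a^3/16 - 7*a^2/24 - 28*a/27


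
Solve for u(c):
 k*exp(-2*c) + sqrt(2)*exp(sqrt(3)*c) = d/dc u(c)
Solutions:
 u(c) = C1 - k*exp(-2*c)/2 + sqrt(6)*exp(sqrt(3)*c)/3


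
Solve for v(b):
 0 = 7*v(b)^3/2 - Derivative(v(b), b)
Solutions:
 v(b) = -sqrt(-1/(C1 + 7*b))
 v(b) = sqrt(-1/(C1 + 7*b))


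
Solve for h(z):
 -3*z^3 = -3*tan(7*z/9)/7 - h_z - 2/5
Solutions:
 h(z) = C1 + 3*z^4/4 - 2*z/5 + 27*log(cos(7*z/9))/49


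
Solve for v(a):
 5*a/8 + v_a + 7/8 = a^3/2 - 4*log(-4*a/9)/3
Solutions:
 v(a) = C1 + a^4/8 - 5*a^2/16 - 4*a*log(-a)/3 + a*(-64*log(2) + 11 + 64*log(3))/24


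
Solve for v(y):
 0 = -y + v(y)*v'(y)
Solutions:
 v(y) = -sqrt(C1 + y^2)
 v(y) = sqrt(C1 + y^2)


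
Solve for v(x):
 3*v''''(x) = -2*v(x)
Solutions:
 v(x) = (C1*sin(6^(3/4)*x/6) + C2*cos(6^(3/4)*x/6))*exp(-6^(3/4)*x/6) + (C3*sin(6^(3/4)*x/6) + C4*cos(6^(3/4)*x/6))*exp(6^(3/4)*x/6)


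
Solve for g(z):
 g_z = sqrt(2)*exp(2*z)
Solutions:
 g(z) = C1 + sqrt(2)*exp(2*z)/2


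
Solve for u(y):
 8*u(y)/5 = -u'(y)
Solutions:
 u(y) = C1*exp(-8*y/5)


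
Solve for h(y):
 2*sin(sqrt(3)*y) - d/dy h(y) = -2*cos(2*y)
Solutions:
 h(y) = C1 + sin(2*y) - 2*sqrt(3)*cos(sqrt(3)*y)/3


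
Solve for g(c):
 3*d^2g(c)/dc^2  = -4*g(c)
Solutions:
 g(c) = C1*sin(2*sqrt(3)*c/3) + C2*cos(2*sqrt(3)*c/3)


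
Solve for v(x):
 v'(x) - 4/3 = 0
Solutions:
 v(x) = C1 + 4*x/3


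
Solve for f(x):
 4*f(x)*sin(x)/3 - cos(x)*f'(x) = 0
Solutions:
 f(x) = C1/cos(x)^(4/3)


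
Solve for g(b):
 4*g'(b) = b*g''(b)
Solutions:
 g(b) = C1 + C2*b^5


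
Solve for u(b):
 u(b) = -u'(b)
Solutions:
 u(b) = C1*exp(-b)


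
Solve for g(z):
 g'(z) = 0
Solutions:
 g(z) = C1


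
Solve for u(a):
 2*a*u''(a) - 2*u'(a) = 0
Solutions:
 u(a) = C1 + C2*a^2


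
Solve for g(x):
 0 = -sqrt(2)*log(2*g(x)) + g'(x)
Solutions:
 -sqrt(2)*Integral(1/(log(_y) + log(2)), (_y, g(x)))/2 = C1 - x


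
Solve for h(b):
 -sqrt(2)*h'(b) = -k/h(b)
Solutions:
 h(b) = -sqrt(C1 + sqrt(2)*b*k)
 h(b) = sqrt(C1 + sqrt(2)*b*k)


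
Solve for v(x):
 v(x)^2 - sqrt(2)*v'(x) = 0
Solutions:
 v(x) = -2/(C1 + sqrt(2)*x)


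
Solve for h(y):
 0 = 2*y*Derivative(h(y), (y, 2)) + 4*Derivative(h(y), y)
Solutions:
 h(y) = C1 + C2/y


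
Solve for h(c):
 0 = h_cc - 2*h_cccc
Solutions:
 h(c) = C1 + C2*c + C3*exp(-sqrt(2)*c/2) + C4*exp(sqrt(2)*c/2)


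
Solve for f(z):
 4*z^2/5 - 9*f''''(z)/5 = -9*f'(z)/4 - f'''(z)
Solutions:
 f(z) = C1 + C2*exp(z*(-5^(1/3)*(81*sqrt(60249) + 19883)^(1/3) - 20*5^(2/3)/(81*sqrt(60249) + 19883)^(1/3) + 20)/108)*sin(sqrt(3)*5^(1/3)*z*(-(81*sqrt(60249) + 19883)^(1/3) + 20*5^(1/3)/(81*sqrt(60249) + 19883)^(1/3))/108) + C3*exp(z*(-5^(1/3)*(81*sqrt(60249) + 19883)^(1/3) - 20*5^(2/3)/(81*sqrt(60249) + 19883)^(1/3) + 20)/108)*cos(sqrt(3)*5^(1/3)*z*(-(81*sqrt(60249) + 19883)^(1/3) + 20*5^(1/3)/(81*sqrt(60249) + 19883)^(1/3))/108) + C4*exp(z*(20*5^(2/3)/(81*sqrt(60249) + 19883)^(1/3) + 10 + 5^(1/3)*(81*sqrt(60249) + 19883)^(1/3))/54) - 16*z^3/135 + 128*z/405


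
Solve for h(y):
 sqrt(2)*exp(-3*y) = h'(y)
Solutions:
 h(y) = C1 - sqrt(2)*exp(-3*y)/3


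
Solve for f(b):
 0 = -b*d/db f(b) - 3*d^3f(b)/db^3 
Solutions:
 f(b) = C1 + Integral(C2*airyai(-3^(2/3)*b/3) + C3*airybi(-3^(2/3)*b/3), b)


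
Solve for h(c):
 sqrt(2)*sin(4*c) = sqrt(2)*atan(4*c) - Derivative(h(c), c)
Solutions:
 h(c) = C1 + sqrt(2)*(c*atan(4*c) - log(16*c^2 + 1)/8) + sqrt(2)*cos(4*c)/4


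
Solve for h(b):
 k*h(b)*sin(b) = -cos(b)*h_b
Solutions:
 h(b) = C1*exp(k*log(cos(b)))


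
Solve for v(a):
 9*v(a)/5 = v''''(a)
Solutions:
 v(a) = C1*exp(-sqrt(3)*5^(3/4)*a/5) + C2*exp(sqrt(3)*5^(3/4)*a/5) + C3*sin(sqrt(3)*5^(3/4)*a/5) + C4*cos(sqrt(3)*5^(3/4)*a/5)


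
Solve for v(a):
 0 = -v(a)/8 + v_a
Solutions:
 v(a) = C1*exp(a/8)


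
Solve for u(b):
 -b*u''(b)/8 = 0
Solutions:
 u(b) = C1 + C2*b


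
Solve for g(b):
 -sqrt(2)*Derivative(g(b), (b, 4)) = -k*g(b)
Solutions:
 g(b) = C1*exp(-2^(7/8)*b*k^(1/4)/2) + C2*exp(2^(7/8)*b*k^(1/4)/2) + C3*exp(-2^(7/8)*I*b*k^(1/4)/2) + C4*exp(2^(7/8)*I*b*k^(1/4)/2)


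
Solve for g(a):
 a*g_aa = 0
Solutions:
 g(a) = C1 + C2*a


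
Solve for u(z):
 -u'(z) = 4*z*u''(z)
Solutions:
 u(z) = C1 + C2*z^(3/4)


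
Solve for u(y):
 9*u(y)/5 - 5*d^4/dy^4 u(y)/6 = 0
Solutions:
 u(y) = C1*exp(-sqrt(5)*54^(1/4)*y/5) + C2*exp(sqrt(5)*54^(1/4)*y/5) + C3*sin(sqrt(5)*54^(1/4)*y/5) + C4*cos(sqrt(5)*54^(1/4)*y/5)


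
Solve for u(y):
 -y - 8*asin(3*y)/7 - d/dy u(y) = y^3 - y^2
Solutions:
 u(y) = C1 - y^4/4 + y^3/3 - y^2/2 - 8*y*asin(3*y)/7 - 8*sqrt(1 - 9*y^2)/21


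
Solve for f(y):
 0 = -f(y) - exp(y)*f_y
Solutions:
 f(y) = C1*exp(exp(-y))


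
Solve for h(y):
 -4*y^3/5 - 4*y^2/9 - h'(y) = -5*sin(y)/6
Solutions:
 h(y) = C1 - y^4/5 - 4*y^3/27 - 5*cos(y)/6


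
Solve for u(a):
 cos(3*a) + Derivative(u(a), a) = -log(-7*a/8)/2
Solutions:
 u(a) = C1 - a*log(-a)/2 - a*log(7) + a/2 + a*log(2) + a*log(14)/2 - sin(3*a)/3


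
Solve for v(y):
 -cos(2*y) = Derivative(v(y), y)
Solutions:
 v(y) = C1 - sin(2*y)/2


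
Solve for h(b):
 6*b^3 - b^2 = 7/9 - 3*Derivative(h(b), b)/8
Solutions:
 h(b) = C1 - 4*b^4 + 8*b^3/9 + 56*b/27


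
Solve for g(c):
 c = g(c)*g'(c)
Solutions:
 g(c) = -sqrt(C1 + c^2)
 g(c) = sqrt(C1 + c^2)


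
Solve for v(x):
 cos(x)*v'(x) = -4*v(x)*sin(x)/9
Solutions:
 v(x) = C1*cos(x)^(4/9)


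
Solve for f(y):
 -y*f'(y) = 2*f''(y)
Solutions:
 f(y) = C1 + C2*erf(y/2)


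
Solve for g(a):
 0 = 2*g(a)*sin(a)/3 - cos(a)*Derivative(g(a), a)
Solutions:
 g(a) = C1/cos(a)^(2/3)


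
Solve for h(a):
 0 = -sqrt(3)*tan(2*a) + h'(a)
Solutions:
 h(a) = C1 - sqrt(3)*log(cos(2*a))/2


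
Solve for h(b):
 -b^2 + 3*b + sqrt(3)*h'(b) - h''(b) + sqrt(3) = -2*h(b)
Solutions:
 h(b) = C1*exp(b*(-sqrt(11) + sqrt(3))/2) + C2*exp(b*(sqrt(3) + sqrt(11))/2) + b^2/2 - 3*b/2 - sqrt(3)*b/2 + sqrt(3)/4 + 5/4


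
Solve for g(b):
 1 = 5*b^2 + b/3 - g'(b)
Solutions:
 g(b) = C1 + 5*b^3/3 + b^2/6 - b


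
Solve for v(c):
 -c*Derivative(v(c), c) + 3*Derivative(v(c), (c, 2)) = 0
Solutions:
 v(c) = C1 + C2*erfi(sqrt(6)*c/6)


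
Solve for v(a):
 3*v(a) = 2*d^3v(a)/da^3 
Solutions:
 v(a) = C3*exp(2^(2/3)*3^(1/3)*a/2) + (C1*sin(2^(2/3)*3^(5/6)*a/4) + C2*cos(2^(2/3)*3^(5/6)*a/4))*exp(-2^(2/3)*3^(1/3)*a/4)


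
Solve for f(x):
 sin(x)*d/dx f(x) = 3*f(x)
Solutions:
 f(x) = C1*(cos(x) - 1)^(3/2)/(cos(x) + 1)^(3/2)


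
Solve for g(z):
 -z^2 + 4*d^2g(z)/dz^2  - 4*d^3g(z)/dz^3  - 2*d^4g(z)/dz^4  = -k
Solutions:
 g(z) = C1 + C2*z + C3*exp(z*(-1 + sqrt(3))) + C4*exp(-z*(1 + sqrt(3))) + z^4/48 + z^3/12 + z^2*(3 - k)/8


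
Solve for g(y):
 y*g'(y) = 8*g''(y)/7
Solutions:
 g(y) = C1 + C2*erfi(sqrt(7)*y/4)


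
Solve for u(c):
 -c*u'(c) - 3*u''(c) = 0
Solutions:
 u(c) = C1 + C2*erf(sqrt(6)*c/6)


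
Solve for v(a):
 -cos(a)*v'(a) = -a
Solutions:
 v(a) = C1 + Integral(a/cos(a), a)


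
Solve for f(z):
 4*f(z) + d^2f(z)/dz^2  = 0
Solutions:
 f(z) = C1*sin(2*z) + C2*cos(2*z)


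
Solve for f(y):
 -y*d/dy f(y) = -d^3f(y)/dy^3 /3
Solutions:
 f(y) = C1 + Integral(C2*airyai(3^(1/3)*y) + C3*airybi(3^(1/3)*y), y)


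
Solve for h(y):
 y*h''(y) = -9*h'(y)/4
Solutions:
 h(y) = C1 + C2/y^(5/4)


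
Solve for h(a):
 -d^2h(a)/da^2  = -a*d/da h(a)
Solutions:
 h(a) = C1 + C2*erfi(sqrt(2)*a/2)


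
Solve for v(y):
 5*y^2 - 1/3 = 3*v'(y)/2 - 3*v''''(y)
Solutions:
 v(y) = C1 + C4*exp(2^(2/3)*y/2) + 10*y^3/9 - 2*y/9 + (C2*sin(2^(2/3)*sqrt(3)*y/4) + C3*cos(2^(2/3)*sqrt(3)*y/4))*exp(-2^(2/3)*y/4)


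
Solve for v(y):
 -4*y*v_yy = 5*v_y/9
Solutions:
 v(y) = C1 + C2*y^(31/36)


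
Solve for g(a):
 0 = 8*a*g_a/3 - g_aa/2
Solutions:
 g(a) = C1 + C2*erfi(2*sqrt(6)*a/3)


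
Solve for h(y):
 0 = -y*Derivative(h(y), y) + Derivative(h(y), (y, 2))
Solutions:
 h(y) = C1 + C2*erfi(sqrt(2)*y/2)


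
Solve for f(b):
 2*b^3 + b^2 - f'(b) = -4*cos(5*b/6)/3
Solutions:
 f(b) = C1 + b^4/2 + b^3/3 + 8*sin(5*b/6)/5


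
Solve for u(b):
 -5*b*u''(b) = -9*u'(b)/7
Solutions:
 u(b) = C1 + C2*b^(44/35)


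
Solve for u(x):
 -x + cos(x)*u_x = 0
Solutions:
 u(x) = C1 + Integral(x/cos(x), x)


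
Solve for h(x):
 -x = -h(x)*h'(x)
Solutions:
 h(x) = -sqrt(C1 + x^2)
 h(x) = sqrt(C1 + x^2)


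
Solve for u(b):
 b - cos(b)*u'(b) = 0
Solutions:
 u(b) = C1 + Integral(b/cos(b), b)


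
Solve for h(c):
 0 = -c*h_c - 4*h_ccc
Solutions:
 h(c) = C1 + Integral(C2*airyai(-2^(1/3)*c/2) + C3*airybi(-2^(1/3)*c/2), c)


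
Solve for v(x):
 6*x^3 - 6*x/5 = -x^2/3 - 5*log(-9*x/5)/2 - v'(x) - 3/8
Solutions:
 v(x) = C1 - 3*x^4/2 - x^3/9 + 3*x^2/5 - 5*x*log(-x)/2 + x*(-5*log(3) + 17/8 + 5*log(5)/2)


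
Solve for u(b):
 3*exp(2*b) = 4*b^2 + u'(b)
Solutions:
 u(b) = C1 - 4*b^3/3 + 3*exp(2*b)/2


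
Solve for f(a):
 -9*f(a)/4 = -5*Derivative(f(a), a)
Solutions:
 f(a) = C1*exp(9*a/20)


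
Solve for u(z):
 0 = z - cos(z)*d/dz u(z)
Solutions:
 u(z) = C1 + Integral(z/cos(z), z)


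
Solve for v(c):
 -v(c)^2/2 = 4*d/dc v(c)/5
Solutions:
 v(c) = 8/(C1 + 5*c)


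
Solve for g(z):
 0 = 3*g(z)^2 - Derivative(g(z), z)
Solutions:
 g(z) = -1/(C1 + 3*z)


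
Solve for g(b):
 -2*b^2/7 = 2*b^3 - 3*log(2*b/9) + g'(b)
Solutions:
 g(b) = C1 - b^4/2 - 2*b^3/21 + 3*b*log(b) + b*log(8/729) - 3*b


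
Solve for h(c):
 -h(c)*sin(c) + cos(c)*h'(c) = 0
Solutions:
 h(c) = C1/cos(c)


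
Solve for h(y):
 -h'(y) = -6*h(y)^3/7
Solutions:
 h(y) = -sqrt(14)*sqrt(-1/(C1 + 6*y))/2
 h(y) = sqrt(14)*sqrt(-1/(C1 + 6*y))/2


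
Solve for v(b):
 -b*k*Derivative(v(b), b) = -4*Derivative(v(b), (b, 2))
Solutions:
 v(b) = Piecewise((-sqrt(2)*sqrt(pi)*C1*erf(sqrt(2)*b*sqrt(-k)/4)/sqrt(-k) - C2, (k > 0) | (k < 0)), (-C1*b - C2, True))


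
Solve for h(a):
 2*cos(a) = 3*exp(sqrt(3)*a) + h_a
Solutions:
 h(a) = C1 - sqrt(3)*exp(sqrt(3)*a) + 2*sin(a)


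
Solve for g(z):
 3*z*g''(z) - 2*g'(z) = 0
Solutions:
 g(z) = C1 + C2*z^(5/3)


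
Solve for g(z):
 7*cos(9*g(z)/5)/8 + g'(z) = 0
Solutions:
 7*z/8 - 5*log(sin(9*g(z)/5) - 1)/18 + 5*log(sin(9*g(z)/5) + 1)/18 = C1


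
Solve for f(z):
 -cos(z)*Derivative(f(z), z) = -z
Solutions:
 f(z) = C1 + Integral(z/cos(z), z)


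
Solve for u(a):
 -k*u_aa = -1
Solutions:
 u(a) = C1 + C2*a + a^2/(2*k)


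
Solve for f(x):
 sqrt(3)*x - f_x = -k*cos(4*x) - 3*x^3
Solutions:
 f(x) = C1 + k*sin(4*x)/4 + 3*x^4/4 + sqrt(3)*x^2/2


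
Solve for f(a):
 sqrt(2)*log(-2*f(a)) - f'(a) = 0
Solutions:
 -sqrt(2)*Integral(1/(log(-_y) + log(2)), (_y, f(a)))/2 = C1 - a


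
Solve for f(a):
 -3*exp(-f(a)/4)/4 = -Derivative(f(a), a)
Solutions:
 f(a) = 4*log(C1 + 3*a/16)


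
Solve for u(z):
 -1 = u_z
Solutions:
 u(z) = C1 - z


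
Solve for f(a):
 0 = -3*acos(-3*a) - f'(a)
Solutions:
 f(a) = C1 - 3*a*acos(-3*a) - sqrt(1 - 9*a^2)


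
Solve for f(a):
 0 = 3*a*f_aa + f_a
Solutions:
 f(a) = C1 + C2*a^(2/3)


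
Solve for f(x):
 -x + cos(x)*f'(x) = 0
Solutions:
 f(x) = C1 + Integral(x/cos(x), x)


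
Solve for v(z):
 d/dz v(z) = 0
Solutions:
 v(z) = C1


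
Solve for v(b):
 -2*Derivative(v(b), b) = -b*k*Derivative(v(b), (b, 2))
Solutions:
 v(b) = C1 + b^(((re(k) + 2)*re(k) + im(k)^2)/(re(k)^2 + im(k)^2))*(C2*sin(2*log(b)*Abs(im(k))/(re(k)^2 + im(k)^2)) + C3*cos(2*log(b)*im(k)/(re(k)^2 + im(k)^2)))


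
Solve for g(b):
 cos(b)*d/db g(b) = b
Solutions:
 g(b) = C1 + Integral(b/cos(b), b)


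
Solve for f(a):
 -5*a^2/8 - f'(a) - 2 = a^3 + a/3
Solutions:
 f(a) = C1 - a^4/4 - 5*a^3/24 - a^2/6 - 2*a


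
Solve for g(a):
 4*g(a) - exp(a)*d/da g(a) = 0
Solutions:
 g(a) = C1*exp(-4*exp(-a))


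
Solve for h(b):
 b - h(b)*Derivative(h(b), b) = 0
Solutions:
 h(b) = -sqrt(C1 + b^2)
 h(b) = sqrt(C1 + b^2)


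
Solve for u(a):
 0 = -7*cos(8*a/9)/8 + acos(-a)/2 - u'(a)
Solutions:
 u(a) = C1 + a*acos(-a)/2 + sqrt(1 - a^2)/2 - 63*sin(8*a/9)/64


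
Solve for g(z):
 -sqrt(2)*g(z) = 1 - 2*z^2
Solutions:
 g(z) = sqrt(2)*(z^2 - 1/2)


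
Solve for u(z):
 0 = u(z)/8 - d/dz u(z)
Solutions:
 u(z) = C1*exp(z/8)


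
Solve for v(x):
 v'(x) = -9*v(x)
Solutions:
 v(x) = C1*exp(-9*x)


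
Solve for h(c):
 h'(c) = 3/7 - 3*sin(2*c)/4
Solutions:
 h(c) = C1 + 3*c/7 + 3*cos(2*c)/8


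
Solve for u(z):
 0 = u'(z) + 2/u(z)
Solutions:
 u(z) = -sqrt(C1 - 4*z)
 u(z) = sqrt(C1 - 4*z)


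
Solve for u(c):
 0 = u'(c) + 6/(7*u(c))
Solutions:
 u(c) = -sqrt(C1 - 84*c)/7
 u(c) = sqrt(C1 - 84*c)/7


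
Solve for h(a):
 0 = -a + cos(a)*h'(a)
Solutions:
 h(a) = C1 + Integral(a/cos(a), a)


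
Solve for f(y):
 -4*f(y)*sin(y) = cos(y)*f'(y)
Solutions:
 f(y) = C1*cos(y)^4


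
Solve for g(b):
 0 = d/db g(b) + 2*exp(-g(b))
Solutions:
 g(b) = log(C1 - 2*b)


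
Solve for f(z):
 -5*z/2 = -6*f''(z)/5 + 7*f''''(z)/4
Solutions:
 f(z) = C1 + C2*z + C3*exp(-2*sqrt(210)*z/35) + C4*exp(2*sqrt(210)*z/35) + 25*z^3/72


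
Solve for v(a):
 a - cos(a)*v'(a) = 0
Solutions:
 v(a) = C1 + Integral(a/cos(a), a)


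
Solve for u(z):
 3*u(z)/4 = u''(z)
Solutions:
 u(z) = C1*exp(-sqrt(3)*z/2) + C2*exp(sqrt(3)*z/2)


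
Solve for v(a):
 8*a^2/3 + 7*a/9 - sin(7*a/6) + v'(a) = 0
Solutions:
 v(a) = C1 - 8*a^3/9 - 7*a^2/18 - 6*cos(7*a/6)/7


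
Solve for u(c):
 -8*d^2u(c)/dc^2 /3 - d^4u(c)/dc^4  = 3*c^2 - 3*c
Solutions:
 u(c) = C1 + C2*c + C3*sin(2*sqrt(6)*c/3) + C4*cos(2*sqrt(6)*c/3) - 3*c^4/32 + 3*c^3/16 + 27*c^2/64


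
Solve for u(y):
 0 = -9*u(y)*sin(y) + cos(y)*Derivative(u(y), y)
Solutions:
 u(y) = C1/cos(y)^9


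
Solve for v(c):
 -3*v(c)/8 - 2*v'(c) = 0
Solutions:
 v(c) = C1*exp(-3*c/16)


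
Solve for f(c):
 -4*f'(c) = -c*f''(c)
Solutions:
 f(c) = C1 + C2*c^5


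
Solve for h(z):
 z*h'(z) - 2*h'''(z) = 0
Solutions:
 h(z) = C1 + Integral(C2*airyai(2^(2/3)*z/2) + C3*airybi(2^(2/3)*z/2), z)


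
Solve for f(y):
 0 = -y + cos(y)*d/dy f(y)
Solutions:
 f(y) = C1 + Integral(y/cos(y), y)


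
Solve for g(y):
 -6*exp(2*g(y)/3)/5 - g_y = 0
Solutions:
 g(y) = 3*log(-sqrt(-1/(C1 - 6*y))) - 3*log(2) + 3*log(30)/2
 g(y) = 3*log(-1/(C1 - 6*y))/2 - 3*log(2) + 3*log(30)/2


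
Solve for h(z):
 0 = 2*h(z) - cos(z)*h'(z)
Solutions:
 h(z) = C1*(sin(z) + 1)/(sin(z) - 1)


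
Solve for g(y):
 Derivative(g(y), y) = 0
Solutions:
 g(y) = C1


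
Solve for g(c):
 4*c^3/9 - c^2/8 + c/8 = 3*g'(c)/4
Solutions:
 g(c) = C1 + 4*c^4/27 - c^3/18 + c^2/12


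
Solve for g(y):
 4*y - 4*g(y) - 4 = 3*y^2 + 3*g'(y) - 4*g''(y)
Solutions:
 g(y) = C1*exp(y*(3 - sqrt(73))/8) + C2*exp(y*(3 + sqrt(73))/8) - 3*y^2/4 + 17*y/8 - 131/32


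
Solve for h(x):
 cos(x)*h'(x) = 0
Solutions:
 h(x) = C1


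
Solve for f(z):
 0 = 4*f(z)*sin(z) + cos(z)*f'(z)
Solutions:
 f(z) = C1*cos(z)^4


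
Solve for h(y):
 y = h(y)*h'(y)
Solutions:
 h(y) = -sqrt(C1 + y^2)
 h(y) = sqrt(C1 + y^2)


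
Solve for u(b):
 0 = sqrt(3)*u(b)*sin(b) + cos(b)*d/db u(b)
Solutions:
 u(b) = C1*cos(b)^(sqrt(3))


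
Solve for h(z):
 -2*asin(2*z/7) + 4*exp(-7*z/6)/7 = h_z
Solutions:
 h(z) = C1 - 2*z*asin(2*z/7) - sqrt(49 - 4*z^2) - 24*exp(-7*z/6)/49


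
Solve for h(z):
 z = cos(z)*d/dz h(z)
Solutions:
 h(z) = C1 + Integral(z/cos(z), z)


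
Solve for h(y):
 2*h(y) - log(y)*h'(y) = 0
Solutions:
 h(y) = C1*exp(2*li(y))


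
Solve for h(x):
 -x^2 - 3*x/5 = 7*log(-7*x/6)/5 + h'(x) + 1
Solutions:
 h(x) = C1 - x^3/3 - 3*x^2/10 - 7*x*log(-x)/5 + x*(-7*log(7) + 2 + 7*log(6))/5


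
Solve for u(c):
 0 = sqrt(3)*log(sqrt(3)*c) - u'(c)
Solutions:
 u(c) = C1 + sqrt(3)*c*log(c) - sqrt(3)*c + sqrt(3)*c*log(3)/2


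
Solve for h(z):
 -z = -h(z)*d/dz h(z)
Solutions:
 h(z) = -sqrt(C1 + z^2)
 h(z) = sqrt(C1 + z^2)


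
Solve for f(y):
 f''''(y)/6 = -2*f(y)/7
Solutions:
 f(y) = (C1*sin(3^(1/4)*7^(3/4)*y/7) + C2*cos(3^(1/4)*7^(3/4)*y/7))*exp(-3^(1/4)*7^(3/4)*y/7) + (C3*sin(3^(1/4)*7^(3/4)*y/7) + C4*cos(3^(1/4)*7^(3/4)*y/7))*exp(3^(1/4)*7^(3/4)*y/7)


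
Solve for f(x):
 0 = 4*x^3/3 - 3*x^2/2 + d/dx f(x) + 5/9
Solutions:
 f(x) = C1 - x^4/3 + x^3/2 - 5*x/9


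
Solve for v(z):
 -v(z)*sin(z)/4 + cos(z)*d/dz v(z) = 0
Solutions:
 v(z) = C1/cos(z)^(1/4)


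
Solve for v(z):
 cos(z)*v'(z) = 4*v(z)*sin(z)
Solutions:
 v(z) = C1/cos(z)^4


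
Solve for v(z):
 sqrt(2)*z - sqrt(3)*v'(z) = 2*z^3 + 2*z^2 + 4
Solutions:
 v(z) = C1 - sqrt(3)*z^4/6 - 2*sqrt(3)*z^3/9 + sqrt(6)*z^2/6 - 4*sqrt(3)*z/3


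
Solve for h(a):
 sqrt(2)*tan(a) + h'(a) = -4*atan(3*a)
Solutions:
 h(a) = C1 - 4*a*atan(3*a) + 2*log(9*a^2 + 1)/3 + sqrt(2)*log(cos(a))


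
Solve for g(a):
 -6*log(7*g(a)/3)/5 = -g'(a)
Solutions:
 5*Integral(1/(-log(_y) - log(7) + log(3)), (_y, g(a)))/6 = C1 - a


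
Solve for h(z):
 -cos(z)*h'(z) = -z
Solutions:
 h(z) = C1 + Integral(z/cos(z), z)


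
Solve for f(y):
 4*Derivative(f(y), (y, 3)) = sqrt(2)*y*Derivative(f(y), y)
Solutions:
 f(y) = C1 + Integral(C2*airyai(sqrt(2)*y/2) + C3*airybi(sqrt(2)*y/2), y)


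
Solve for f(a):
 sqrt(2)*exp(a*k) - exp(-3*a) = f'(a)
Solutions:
 f(a) = C1 + exp(-3*a)/3 + sqrt(2)*exp(a*k)/k


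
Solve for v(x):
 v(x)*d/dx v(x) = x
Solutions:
 v(x) = -sqrt(C1 + x^2)
 v(x) = sqrt(C1 + x^2)


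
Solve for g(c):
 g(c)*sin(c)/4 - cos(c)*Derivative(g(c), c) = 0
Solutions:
 g(c) = C1/cos(c)^(1/4)


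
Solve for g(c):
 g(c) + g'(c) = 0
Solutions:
 g(c) = C1*exp(-c)


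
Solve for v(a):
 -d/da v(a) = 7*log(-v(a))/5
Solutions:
 -li(-v(a)) = C1 - 7*a/5


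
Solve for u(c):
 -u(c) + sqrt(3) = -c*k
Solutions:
 u(c) = c*k + sqrt(3)


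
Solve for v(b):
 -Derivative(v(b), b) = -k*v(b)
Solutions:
 v(b) = C1*exp(b*k)


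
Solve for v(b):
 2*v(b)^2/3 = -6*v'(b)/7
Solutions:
 v(b) = 9/(C1 + 7*b)


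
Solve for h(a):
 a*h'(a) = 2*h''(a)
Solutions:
 h(a) = C1 + C2*erfi(a/2)


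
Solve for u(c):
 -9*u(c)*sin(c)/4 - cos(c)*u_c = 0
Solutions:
 u(c) = C1*cos(c)^(9/4)


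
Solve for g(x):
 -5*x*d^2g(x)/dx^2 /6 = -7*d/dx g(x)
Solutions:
 g(x) = C1 + C2*x^(47/5)


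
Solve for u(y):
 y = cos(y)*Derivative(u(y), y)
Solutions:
 u(y) = C1 + Integral(y/cos(y), y)


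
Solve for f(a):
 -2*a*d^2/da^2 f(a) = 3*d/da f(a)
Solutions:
 f(a) = C1 + C2/sqrt(a)


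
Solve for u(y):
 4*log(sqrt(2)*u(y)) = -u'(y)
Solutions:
 Integral(1/(2*log(_y) + log(2)), (_y, u(y)))/2 = C1 - y


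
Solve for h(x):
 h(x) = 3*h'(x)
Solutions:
 h(x) = C1*exp(x/3)


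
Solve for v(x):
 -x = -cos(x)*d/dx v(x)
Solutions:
 v(x) = C1 + Integral(x/cos(x), x)


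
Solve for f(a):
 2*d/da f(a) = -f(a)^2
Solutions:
 f(a) = 2/(C1 + a)


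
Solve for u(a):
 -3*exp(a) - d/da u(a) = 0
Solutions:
 u(a) = C1 - 3*exp(a)


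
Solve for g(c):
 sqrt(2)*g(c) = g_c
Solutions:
 g(c) = C1*exp(sqrt(2)*c)


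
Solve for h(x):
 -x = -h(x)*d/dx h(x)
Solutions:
 h(x) = -sqrt(C1 + x^2)
 h(x) = sqrt(C1 + x^2)


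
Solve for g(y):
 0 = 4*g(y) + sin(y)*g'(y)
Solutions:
 g(y) = C1*(cos(y)^2 + 2*cos(y) + 1)/(cos(y)^2 - 2*cos(y) + 1)


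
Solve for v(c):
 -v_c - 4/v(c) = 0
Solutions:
 v(c) = -sqrt(C1 - 8*c)
 v(c) = sqrt(C1 - 8*c)


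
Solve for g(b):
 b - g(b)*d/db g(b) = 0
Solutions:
 g(b) = -sqrt(C1 + b^2)
 g(b) = sqrt(C1 + b^2)


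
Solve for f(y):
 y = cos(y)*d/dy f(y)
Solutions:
 f(y) = C1 + Integral(y/cos(y), y)


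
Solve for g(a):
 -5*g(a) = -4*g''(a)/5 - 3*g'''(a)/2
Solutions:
 g(a) = C1*exp(-a*(64/(225*sqrt(452553) + 151363)^(1/3) + 16 + (225*sqrt(452553) + 151363)^(1/3))/90)*sin(sqrt(3)*a*(-(225*sqrt(452553) + 151363)^(1/3) + 64/(225*sqrt(452553) + 151363)^(1/3))/90) + C2*exp(-a*(64/(225*sqrt(452553) + 151363)^(1/3) + 16 + (225*sqrt(452553) + 151363)^(1/3))/90)*cos(sqrt(3)*a*(-(225*sqrt(452553) + 151363)^(1/3) + 64/(225*sqrt(452553) + 151363)^(1/3))/90) + C3*exp(a*(-8 + 64/(225*sqrt(452553) + 151363)^(1/3) + (225*sqrt(452553) + 151363)^(1/3))/45)


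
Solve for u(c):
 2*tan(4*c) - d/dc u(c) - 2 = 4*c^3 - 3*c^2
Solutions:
 u(c) = C1 - c^4 + c^3 - 2*c - log(cos(4*c))/2


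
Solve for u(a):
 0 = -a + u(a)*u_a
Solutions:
 u(a) = -sqrt(C1 + a^2)
 u(a) = sqrt(C1 + a^2)


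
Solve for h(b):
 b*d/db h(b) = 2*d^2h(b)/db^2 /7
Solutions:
 h(b) = C1 + C2*erfi(sqrt(7)*b/2)


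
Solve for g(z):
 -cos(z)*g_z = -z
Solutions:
 g(z) = C1 + Integral(z/cos(z), z)


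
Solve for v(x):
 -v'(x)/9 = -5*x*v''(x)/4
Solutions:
 v(x) = C1 + C2*x^(49/45)


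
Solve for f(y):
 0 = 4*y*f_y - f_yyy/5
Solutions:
 f(y) = C1 + Integral(C2*airyai(20^(1/3)*y) + C3*airybi(20^(1/3)*y), y)


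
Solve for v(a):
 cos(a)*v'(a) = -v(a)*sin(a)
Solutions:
 v(a) = C1*cos(a)


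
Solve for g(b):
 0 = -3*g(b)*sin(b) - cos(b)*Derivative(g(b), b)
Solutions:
 g(b) = C1*cos(b)^3


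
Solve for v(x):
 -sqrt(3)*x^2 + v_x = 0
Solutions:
 v(x) = C1 + sqrt(3)*x^3/3


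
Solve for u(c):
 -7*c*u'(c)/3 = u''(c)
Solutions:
 u(c) = C1 + C2*erf(sqrt(42)*c/6)


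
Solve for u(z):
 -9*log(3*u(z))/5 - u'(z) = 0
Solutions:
 5*Integral(1/(log(_y) + log(3)), (_y, u(z)))/9 = C1 - z


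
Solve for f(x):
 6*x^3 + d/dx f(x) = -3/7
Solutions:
 f(x) = C1 - 3*x^4/2 - 3*x/7


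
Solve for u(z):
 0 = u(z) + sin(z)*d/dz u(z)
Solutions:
 u(z) = C1*sqrt(cos(z) + 1)/sqrt(cos(z) - 1)


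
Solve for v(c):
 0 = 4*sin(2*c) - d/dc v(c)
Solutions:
 v(c) = C1 - 2*cos(2*c)


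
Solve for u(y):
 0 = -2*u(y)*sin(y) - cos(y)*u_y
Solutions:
 u(y) = C1*cos(y)^2


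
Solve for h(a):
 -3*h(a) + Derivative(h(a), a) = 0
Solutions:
 h(a) = C1*exp(3*a)


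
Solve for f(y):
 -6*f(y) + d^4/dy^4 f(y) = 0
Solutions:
 f(y) = C1*exp(-6^(1/4)*y) + C2*exp(6^(1/4)*y) + C3*sin(6^(1/4)*y) + C4*cos(6^(1/4)*y)


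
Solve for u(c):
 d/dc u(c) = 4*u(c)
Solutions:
 u(c) = C1*exp(4*c)


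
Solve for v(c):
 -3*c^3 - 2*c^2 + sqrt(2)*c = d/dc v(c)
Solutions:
 v(c) = C1 - 3*c^4/4 - 2*c^3/3 + sqrt(2)*c^2/2


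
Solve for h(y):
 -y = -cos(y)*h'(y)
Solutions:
 h(y) = C1 + Integral(y/cos(y), y)


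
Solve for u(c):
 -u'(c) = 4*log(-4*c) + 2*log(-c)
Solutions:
 u(c) = C1 - 6*c*log(-c) + 2*c*(3 - 4*log(2))


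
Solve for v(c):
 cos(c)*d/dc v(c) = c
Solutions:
 v(c) = C1 + Integral(c/cos(c), c)


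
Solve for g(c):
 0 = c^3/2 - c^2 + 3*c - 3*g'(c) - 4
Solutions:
 g(c) = C1 + c^4/24 - c^3/9 + c^2/2 - 4*c/3


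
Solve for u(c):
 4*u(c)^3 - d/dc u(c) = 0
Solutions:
 u(c) = -sqrt(2)*sqrt(-1/(C1 + 4*c))/2
 u(c) = sqrt(2)*sqrt(-1/(C1 + 4*c))/2


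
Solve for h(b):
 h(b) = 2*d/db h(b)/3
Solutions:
 h(b) = C1*exp(3*b/2)


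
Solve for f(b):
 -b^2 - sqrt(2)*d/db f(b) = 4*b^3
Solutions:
 f(b) = C1 - sqrt(2)*b^4/2 - sqrt(2)*b^3/6


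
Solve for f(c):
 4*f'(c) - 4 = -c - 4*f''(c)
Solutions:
 f(c) = C1 + C2*exp(-c) - c^2/8 + 5*c/4


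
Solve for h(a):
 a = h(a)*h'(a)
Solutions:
 h(a) = -sqrt(C1 + a^2)
 h(a) = sqrt(C1 + a^2)


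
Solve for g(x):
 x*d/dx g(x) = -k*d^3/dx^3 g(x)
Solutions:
 g(x) = C1 + Integral(C2*airyai(x*(-1/k)^(1/3)) + C3*airybi(x*(-1/k)^(1/3)), x)


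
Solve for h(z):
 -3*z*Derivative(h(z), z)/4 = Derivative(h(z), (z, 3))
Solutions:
 h(z) = C1 + Integral(C2*airyai(-6^(1/3)*z/2) + C3*airybi(-6^(1/3)*z/2), z)


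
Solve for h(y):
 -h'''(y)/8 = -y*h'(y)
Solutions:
 h(y) = C1 + Integral(C2*airyai(2*y) + C3*airybi(2*y), y)


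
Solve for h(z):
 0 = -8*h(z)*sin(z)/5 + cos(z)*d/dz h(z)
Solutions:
 h(z) = C1/cos(z)^(8/5)


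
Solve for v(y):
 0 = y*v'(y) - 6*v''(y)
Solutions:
 v(y) = C1 + C2*erfi(sqrt(3)*y/6)


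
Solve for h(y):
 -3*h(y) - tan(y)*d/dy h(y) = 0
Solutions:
 h(y) = C1/sin(y)^3


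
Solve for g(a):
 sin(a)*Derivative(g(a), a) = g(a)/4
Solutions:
 g(a) = C1*(cos(a) - 1)^(1/8)/(cos(a) + 1)^(1/8)


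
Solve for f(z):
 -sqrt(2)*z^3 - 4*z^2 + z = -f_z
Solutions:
 f(z) = C1 + sqrt(2)*z^4/4 + 4*z^3/3 - z^2/2


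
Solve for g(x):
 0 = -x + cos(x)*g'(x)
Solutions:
 g(x) = C1 + Integral(x/cos(x), x)


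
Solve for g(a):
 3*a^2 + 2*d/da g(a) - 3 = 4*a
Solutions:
 g(a) = C1 - a^3/2 + a^2 + 3*a/2


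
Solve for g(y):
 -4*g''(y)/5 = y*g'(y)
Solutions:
 g(y) = C1 + C2*erf(sqrt(10)*y/4)


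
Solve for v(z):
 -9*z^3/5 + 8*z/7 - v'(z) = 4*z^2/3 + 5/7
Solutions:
 v(z) = C1 - 9*z^4/20 - 4*z^3/9 + 4*z^2/7 - 5*z/7


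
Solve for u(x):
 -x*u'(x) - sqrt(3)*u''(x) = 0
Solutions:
 u(x) = C1 + C2*erf(sqrt(2)*3^(3/4)*x/6)


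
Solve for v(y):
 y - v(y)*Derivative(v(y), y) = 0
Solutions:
 v(y) = -sqrt(C1 + y^2)
 v(y) = sqrt(C1 + y^2)


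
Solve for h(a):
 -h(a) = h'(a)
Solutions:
 h(a) = C1*exp(-a)


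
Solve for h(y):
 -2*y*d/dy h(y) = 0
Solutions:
 h(y) = C1


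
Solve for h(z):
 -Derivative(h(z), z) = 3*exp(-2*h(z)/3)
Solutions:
 h(z) = 3*log(-sqrt(C1 - 3*z)) - 3*log(3) + 3*log(6)/2
 h(z) = 3*log(C1 - 3*z)/2 - 3*log(3) + 3*log(6)/2


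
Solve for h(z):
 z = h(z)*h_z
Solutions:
 h(z) = -sqrt(C1 + z^2)
 h(z) = sqrt(C1 + z^2)


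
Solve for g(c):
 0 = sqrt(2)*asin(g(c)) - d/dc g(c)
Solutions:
 Integral(1/asin(_y), (_y, g(c))) = C1 + sqrt(2)*c


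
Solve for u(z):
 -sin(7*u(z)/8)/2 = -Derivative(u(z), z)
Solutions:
 -z/2 + 4*log(cos(7*u(z)/8) - 1)/7 - 4*log(cos(7*u(z)/8) + 1)/7 = C1


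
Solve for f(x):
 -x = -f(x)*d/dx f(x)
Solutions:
 f(x) = -sqrt(C1 + x^2)
 f(x) = sqrt(C1 + x^2)


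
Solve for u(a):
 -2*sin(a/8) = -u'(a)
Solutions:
 u(a) = C1 - 16*cos(a/8)


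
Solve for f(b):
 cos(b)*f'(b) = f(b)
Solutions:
 f(b) = C1*sqrt(sin(b) + 1)/sqrt(sin(b) - 1)


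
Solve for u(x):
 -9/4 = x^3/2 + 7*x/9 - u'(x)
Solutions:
 u(x) = C1 + x^4/8 + 7*x^2/18 + 9*x/4


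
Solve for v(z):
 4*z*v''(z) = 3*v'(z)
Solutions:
 v(z) = C1 + C2*z^(7/4)


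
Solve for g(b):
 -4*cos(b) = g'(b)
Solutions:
 g(b) = C1 - 4*sin(b)


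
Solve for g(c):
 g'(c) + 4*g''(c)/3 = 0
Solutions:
 g(c) = C1 + C2*exp(-3*c/4)


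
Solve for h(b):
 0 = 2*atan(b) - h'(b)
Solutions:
 h(b) = C1 + 2*b*atan(b) - log(b^2 + 1)


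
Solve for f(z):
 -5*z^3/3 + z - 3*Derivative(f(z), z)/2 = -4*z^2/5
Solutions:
 f(z) = C1 - 5*z^4/18 + 8*z^3/45 + z^2/3


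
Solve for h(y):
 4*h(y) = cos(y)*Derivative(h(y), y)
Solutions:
 h(y) = C1*(sin(y)^2 + 2*sin(y) + 1)/(sin(y)^2 - 2*sin(y) + 1)


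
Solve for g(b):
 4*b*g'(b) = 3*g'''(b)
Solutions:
 g(b) = C1 + Integral(C2*airyai(6^(2/3)*b/3) + C3*airybi(6^(2/3)*b/3), b)


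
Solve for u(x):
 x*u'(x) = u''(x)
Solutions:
 u(x) = C1 + C2*erfi(sqrt(2)*x/2)


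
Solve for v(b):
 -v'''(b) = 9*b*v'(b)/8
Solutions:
 v(b) = C1 + Integral(C2*airyai(-3^(2/3)*b/2) + C3*airybi(-3^(2/3)*b/2), b)


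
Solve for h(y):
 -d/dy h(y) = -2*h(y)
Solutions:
 h(y) = C1*exp(2*y)


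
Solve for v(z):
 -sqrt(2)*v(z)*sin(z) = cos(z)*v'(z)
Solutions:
 v(z) = C1*cos(z)^(sqrt(2))


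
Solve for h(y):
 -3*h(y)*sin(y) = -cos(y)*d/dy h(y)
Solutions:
 h(y) = C1/cos(y)^3


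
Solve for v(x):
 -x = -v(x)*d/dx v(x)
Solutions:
 v(x) = -sqrt(C1 + x^2)
 v(x) = sqrt(C1 + x^2)


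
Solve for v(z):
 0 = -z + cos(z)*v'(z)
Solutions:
 v(z) = C1 + Integral(z/cos(z), z)


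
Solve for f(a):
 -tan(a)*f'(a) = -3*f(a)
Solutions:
 f(a) = C1*sin(a)^3


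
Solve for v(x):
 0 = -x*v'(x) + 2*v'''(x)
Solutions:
 v(x) = C1 + Integral(C2*airyai(2^(2/3)*x/2) + C3*airybi(2^(2/3)*x/2), x)


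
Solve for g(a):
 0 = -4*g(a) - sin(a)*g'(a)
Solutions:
 g(a) = C1*(cos(a)^2 + 2*cos(a) + 1)/(cos(a)^2 - 2*cos(a) + 1)


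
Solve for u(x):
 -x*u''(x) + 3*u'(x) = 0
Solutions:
 u(x) = C1 + C2*x^4


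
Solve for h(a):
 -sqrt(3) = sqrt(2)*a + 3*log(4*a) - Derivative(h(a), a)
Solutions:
 h(a) = C1 + sqrt(2)*a^2/2 + 3*a*log(a) - 3*a + sqrt(3)*a + a*log(64)


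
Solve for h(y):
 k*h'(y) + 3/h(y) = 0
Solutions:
 h(y) = -sqrt(C1 - 6*y/k)
 h(y) = sqrt(C1 - 6*y/k)


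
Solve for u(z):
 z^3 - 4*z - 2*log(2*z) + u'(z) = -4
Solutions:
 u(z) = C1 - z^4/4 + 2*z^2 + 2*z*log(z) - 6*z + z*log(4)


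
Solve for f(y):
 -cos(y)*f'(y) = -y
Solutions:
 f(y) = C1 + Integral(y/cos(y), y)


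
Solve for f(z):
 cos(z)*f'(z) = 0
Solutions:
 f(z) = C1


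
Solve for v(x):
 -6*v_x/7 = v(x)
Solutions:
 v(x) = C1*exp(-7*x/6)


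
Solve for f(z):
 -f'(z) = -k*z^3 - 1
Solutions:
 f(z) = C1 + k*z^4/4 + z


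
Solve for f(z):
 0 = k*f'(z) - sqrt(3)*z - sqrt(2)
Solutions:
 f(z) = C1 + sqrt(3)*z^2/(2*k) + sqrt(2)*z/k


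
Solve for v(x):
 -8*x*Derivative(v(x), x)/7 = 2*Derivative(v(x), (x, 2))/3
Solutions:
 v(x) = C1 + C2*erf(sqrt(42)*x/7)


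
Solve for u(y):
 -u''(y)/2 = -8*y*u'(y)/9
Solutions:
 u(y) = C1 + C2*erfi(2*sqrt(2)*y/3)


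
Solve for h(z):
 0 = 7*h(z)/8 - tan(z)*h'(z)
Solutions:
 h(z) = C1*sin(z)^(7/8)


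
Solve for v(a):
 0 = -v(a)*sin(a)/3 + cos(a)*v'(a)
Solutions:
 v(a) = C1/cos(a)^(1/3)


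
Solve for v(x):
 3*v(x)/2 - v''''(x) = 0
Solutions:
 v(x) = C1*exp(-2^(3/4)*3^(1/4)*x/2) + C2*exp(2^(3/4)*3^(1/4)*x/2) + C3*sin(2^(3/4)*3^(1/4)*x/2) + C4*cos(2^(3/4)*3^(1/4)*x/2)


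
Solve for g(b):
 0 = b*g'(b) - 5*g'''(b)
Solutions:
 g(b) = C1 + Integral(C2*airyai(5^(2/3)*b/5) + C3*airybi(5^(2/3)*b/5), b)


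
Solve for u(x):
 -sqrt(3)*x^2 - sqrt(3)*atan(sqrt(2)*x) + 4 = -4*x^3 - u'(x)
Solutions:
 u(x) = C1 - x^4 + sqrt(3)*x^3/3 - 4*x + sqrt(3)*(x*atan(sqrt(2)*x) - sqrt(2)*log(2*x^2 + 1)/4)


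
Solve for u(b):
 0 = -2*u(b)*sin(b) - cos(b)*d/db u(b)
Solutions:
 u(b) = C1*cos(b)^2


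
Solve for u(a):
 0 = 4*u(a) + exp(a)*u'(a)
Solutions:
 u(a) = C1*exp(4*exp(-a))


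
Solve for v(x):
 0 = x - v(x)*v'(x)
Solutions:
 v(x) = -sqrt(C1 + x^2)
 v(x) = sqrt(C1 + x^2)


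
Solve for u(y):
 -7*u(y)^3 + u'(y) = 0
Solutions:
 u(y) = -sqrt(2)*sqrt(-1/(C1 + 7*y))/2
 u(y) = sqrt(2)*sqrt(-1/(C1 + 7*y))/2


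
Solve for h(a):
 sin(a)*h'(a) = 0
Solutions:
 h(a) = C1


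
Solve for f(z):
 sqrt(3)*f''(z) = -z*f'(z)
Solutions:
 f(z) = C1 + C2*erf(sqrt(2)*3^(3/4)*z/6)


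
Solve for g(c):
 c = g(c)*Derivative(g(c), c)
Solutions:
 g(c) = -sqrt(C1 + c^2)
 g(c) = sqrt(C1 + c^2)


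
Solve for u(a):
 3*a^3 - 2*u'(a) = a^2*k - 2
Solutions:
 u(a) = C1 + 3*a^4/8 - a^3*k/6 + a


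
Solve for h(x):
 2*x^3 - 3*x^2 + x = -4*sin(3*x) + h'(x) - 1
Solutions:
 h(x) = C1 + x^4/2 - x^3 + x^2/2 + x - 4*cos(3*x)/3


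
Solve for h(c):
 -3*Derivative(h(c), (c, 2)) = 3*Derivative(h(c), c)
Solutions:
 h(c) = C1 + C2*exp(-c)


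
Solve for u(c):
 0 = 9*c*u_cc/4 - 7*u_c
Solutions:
 u(c) = C1 + C2*c^(37/9)


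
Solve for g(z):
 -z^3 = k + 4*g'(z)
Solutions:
 g(z) = C1 - k*z/4 - z^4/16


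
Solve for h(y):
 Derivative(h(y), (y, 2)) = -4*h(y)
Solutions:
 h(y) = C1*sin(2*y) + C2*cos(2*y)


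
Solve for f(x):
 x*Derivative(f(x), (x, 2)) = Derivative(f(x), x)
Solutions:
 f(x) = C1 + C2*x^2


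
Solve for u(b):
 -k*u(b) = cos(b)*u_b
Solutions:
 u(b) = C1*exp(k*(log(sin(b) - 1) - log(sin(b) + 1))/2)


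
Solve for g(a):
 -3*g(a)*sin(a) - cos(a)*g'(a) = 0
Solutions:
 g(a) = C1*cos(a)^3


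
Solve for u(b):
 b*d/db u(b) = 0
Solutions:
 u(b) = C1


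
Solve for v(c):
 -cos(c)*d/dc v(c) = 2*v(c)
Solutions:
 v(c) = C1*(sin(c) - 1)/(sin(c) + 1)


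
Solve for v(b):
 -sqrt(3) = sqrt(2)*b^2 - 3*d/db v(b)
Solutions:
 v(b) = C1 + sqrt(2)*b^3/9 + sqrt(3)*b/3


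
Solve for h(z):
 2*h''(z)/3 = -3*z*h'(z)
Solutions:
 h(z) = C1 + C2*erf(3*z/2)


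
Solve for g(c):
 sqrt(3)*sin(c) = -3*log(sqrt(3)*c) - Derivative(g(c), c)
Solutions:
 g(c) = C1 - 3*c*log(c) - 3*c*log(3)/2 + 3*c + sqrt(3)*cos(c)


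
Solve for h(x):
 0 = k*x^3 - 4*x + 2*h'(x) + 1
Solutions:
 h(x) = C1 - k*x^4/8 + x^2 - x/2


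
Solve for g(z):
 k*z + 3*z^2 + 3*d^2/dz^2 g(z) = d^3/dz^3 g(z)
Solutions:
 g(z) = C1 + C2*z + C3*exp(3*z) - z^4/12 + z^3*(-k - 2)/18 + z^2*(-k - 2)/18


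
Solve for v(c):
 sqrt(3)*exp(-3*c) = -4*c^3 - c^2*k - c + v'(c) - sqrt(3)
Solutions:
 v(c) = C1 + c^4 + c^3*k/3 + c^2/2 + sqrt(3)*c - sqrt(3)*exp(-3*c)/3


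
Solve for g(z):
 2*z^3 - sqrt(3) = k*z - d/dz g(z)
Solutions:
 g(z) = C1 + k*z^2/2 - z^4/2 + sqrt(3)*z


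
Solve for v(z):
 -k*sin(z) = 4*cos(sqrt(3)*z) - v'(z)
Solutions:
 v(z) = C1 - k*cos(z) + 4*sqrt(3)*sin(sqrt(3)*z)/3


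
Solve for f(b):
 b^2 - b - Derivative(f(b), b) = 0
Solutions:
 f(b) = C1 + b^3/3 - b^2/2


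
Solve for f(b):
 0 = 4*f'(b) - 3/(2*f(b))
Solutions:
 f(b) = -sqrt(C1 + 3*b)/2
 f(b) = sqrt(C1 + 3*b)/2


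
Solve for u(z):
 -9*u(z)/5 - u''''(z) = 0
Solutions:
 u(z) = (C1*sin(5^(3/4)*sqrt(6)*z/10) + C2*cos(5^(3/4)*sqrt(6)*z/10))*exp(-5^(3/4)*sqrt(6)*z/10) + (C3*sin(5^(3/4)*sqrt(6)*z/10) + C4*cos(5^(3/4)*sqrt(6)*z/10))*exp(5^(3/4)*sqrt(6)*z/10)


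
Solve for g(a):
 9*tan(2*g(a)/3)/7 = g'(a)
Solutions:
 g(a) = -3*asin(C1*exp(6*a/7))/2 + 3*pi/2
 g(a) = 3*asin(C1*exp(6*a/7))/2


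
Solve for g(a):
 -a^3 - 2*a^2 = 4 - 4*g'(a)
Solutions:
 g(a) = C1 + a^4/16 + a^3/6 + a


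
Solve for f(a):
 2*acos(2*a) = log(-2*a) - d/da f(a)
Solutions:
 f(a) = C1 + a*log(-a) - 2*a*acos(2*a) - a + a*log(2) + sqrt(1 - 4*a^2)


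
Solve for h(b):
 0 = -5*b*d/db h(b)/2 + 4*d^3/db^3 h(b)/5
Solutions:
 h(b) = C1 + Integral(C2*airyai(5^(2/3)*b/2) + C3*airybi(5^(2/3)*b/2), b)


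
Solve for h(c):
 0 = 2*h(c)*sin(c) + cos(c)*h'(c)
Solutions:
 h(c) = C1*cos(c)^2


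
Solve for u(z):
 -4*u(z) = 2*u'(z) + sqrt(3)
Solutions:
 u(z) = C1*exp(-2*z) - sqrt(3)/4


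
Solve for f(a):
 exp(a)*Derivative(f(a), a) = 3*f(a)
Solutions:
 f(a) = C1*exp(-3*exp(-a))


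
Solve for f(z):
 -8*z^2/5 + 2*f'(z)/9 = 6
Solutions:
 f(z) = C1 + 12*z^3/5 + 27*z


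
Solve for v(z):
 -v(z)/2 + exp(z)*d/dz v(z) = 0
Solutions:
 v(z) = C1*exp(-exp(-z)/2)


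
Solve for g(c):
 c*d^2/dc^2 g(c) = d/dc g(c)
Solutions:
 g(c) = C1 + C2*c^2


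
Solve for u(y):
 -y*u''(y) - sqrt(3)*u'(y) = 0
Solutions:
 u(y) = C1 + C2*y^(1 - sqrt(3))


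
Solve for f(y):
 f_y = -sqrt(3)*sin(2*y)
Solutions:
 f(y) = C1 + sqrt(3)*cos(2*y)/2


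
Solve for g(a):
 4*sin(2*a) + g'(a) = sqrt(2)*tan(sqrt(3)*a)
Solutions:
 g(a) = C1 - sqrt(6)*log(cos(sqrt(3)*a))/3 + 2*cos(2*a)


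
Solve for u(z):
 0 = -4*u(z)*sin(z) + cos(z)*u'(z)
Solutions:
 u(z) = C1/cos(z)^4


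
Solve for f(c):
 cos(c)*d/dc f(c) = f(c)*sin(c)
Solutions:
 f(c) = C1/cos(c)


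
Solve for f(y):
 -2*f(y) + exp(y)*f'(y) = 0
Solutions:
 f(y) = C1*exp(-2*exp(-y))


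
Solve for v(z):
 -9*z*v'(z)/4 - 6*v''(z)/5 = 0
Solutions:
 v(z) = C1 + C2*erf(sqrt(15)*z/4)


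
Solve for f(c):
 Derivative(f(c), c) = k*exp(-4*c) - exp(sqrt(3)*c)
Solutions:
 f(c) = C1 - k*exp(-4*c)/4 - sqrt(3)*exp(sqrt(3)*c)/3


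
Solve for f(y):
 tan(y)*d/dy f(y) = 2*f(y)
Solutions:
 f(y) = C1*sin(y)^2


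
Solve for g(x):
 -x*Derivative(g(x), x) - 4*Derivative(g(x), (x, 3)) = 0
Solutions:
 g(x) = C1 + Integral(C2*airyai(-2^(1/3)*x/2) + C3*airybi(-2^(1/3)*x/2), x)


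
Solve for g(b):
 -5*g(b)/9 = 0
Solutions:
 g(b) = 0


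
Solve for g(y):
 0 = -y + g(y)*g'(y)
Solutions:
 g(y) = -sqrt(C1 + y^2)
 g(y) = sqrt(C1 + y^2)


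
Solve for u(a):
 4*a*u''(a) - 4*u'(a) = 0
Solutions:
 u(a) = C1 + C2*a^2


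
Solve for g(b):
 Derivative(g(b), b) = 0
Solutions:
 g(b) = C1


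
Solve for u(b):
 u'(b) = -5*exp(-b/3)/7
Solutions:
 u(b) = C1 + 15*exp(-b/3)/7


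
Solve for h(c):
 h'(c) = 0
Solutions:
 h(c) = C1


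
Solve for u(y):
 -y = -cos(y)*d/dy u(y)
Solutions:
 u(y) = C1 + Integral(y/cos(y), y)


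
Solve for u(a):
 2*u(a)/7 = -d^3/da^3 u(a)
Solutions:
 u(a) = C3*exp(-2^(1/3)*7^(2/3)*a/7) + (C1*sin(2^(1/3)*sqrt(3)*7^(2/3)*a/14) + C2*cos(2^(1/3)*sqrt(3)*7^(2/3)*a/14))*exp(2^(1/3)*7^(2/3)*a/14)


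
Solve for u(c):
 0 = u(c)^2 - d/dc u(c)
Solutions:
 u(c) = -1/(C1 + c)


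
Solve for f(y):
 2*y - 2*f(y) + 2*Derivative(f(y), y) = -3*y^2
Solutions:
 f(y) = C1*exp(y) + 3*y^2/2 + 4*y + 4


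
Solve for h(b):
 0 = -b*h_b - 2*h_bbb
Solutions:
 h(b) = C1 + Integral(C2*airyai(-2^(2/3)*b/2) + C3*airybi(-2^(2/3)*b/2), b)


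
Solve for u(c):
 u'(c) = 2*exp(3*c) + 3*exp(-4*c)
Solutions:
 u(c) = C1 + 2*exp(3*c)/3 - 3*exp(-4*c)/4


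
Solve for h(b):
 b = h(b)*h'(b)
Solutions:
 h(b) = -sqrt(C1 + b^2)
 h(b) = sqrt(C1 + b^2)


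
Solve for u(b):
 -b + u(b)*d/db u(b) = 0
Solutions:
 u(b) = -sqrt(C1 + b^2)
 u(b) = sqrt(C1 + b^2)


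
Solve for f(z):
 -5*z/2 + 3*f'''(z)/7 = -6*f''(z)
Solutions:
 f(z) = C1 + C2*z + C3*exp(-14*z) + 5*z^3/72 - 5*z^2/336


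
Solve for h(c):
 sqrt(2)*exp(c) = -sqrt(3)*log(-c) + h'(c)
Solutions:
 h(c) = C1 + sqrt(3)*c*log(-c) - sqrt(3)*c + sqrt(2)*exp(c)


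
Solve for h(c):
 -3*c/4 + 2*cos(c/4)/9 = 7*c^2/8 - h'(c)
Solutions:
 h(c) = C1 + 7*c^3/24 + 3*c^2/8 - 8*sin(c/4)/9


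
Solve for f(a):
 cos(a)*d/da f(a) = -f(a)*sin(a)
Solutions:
 f(a) = C1*cos(a)


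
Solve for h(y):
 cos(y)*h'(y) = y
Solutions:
 h(y) = C1 + Integral(y/cos(y), y)


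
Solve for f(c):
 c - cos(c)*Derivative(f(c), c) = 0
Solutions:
 f(c) = C1 + Integral(c/cos(c), c)


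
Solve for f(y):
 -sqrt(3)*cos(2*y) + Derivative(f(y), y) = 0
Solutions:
 f(y) = C1 + sqrt(3)*sin(2*y)/2


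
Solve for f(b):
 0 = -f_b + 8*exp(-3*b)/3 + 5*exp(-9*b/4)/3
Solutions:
 f(b) = C1 - 8*exp(-3*b)/9 - 20*exp(-9*b/4)/27


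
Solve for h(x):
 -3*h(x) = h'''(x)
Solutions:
 h(x) = C3*exp(-3^(1/3)*x) + (C1*sin(3^(5/6)*x/2) + C2*cos(3^(5/6)*x/2))*exp(3^(1/3)*x/2)


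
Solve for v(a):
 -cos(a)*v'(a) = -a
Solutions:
 v(a) = C1 + Integral(a/cos(a), a)


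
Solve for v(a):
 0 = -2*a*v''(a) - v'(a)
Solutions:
 v(a) = C1 + C2*sqrt(a)


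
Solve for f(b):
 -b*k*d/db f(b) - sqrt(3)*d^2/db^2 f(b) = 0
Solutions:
 f(b) = Piecewise((-sqrt(2)*3^(1/4)*sqrt(pi)*C1*erf(sqrt(2)*3^(3/4)*b*sqrt(k)/6)/(2*sqrt(k)) - C2, (k > 0) | (k < 0)), (-C1*b - C2, True))


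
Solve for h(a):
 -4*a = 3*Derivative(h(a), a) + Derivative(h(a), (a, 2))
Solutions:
 h(a) = C1 + C2*exp(-3*a) - 2*a^2/3 + 4*a/9


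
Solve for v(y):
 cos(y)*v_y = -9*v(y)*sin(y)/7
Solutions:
 v(y) = C1*cos(y)^(9/7)


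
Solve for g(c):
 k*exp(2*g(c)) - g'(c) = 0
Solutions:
 g(c) = log(-sqrt(-1/(C1 + c*k))) - log(2)/2
 g(c) = log(-1/(C1 + c*k))/2 - log(2)/2


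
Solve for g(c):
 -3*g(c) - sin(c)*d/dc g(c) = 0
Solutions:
 g(c) = C1*(cos(c) + 1)^(3/2)/(cos(c) - 1)^(3/2)
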